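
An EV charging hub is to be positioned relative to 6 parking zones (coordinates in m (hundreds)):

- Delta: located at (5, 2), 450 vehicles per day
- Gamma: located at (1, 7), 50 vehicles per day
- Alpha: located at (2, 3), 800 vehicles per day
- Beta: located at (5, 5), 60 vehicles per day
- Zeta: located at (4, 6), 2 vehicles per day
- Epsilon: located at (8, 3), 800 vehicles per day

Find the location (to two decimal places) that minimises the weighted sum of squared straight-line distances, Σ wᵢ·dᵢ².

(4.91, 2.94)

The minimiser of Σwᵢ‖p−pᵢ‖² is the weighted centroid p* = (Σwᵢpᵢ)/(Σwᵢ).
Σwᵢ = 2162.
Σwᵢxᵢ = 450·5 + 50·1 + 800·2 + 60·5 + 2·4 + 800·8 = 10608.
Σwᵢyᵢ = 450·2 + 50·7 + 800·3 + 60·5 + 2·6 + 800·3 = 6362.
x* = 10608/2162 = 4.91, y* = 6362/2162 = 2.94.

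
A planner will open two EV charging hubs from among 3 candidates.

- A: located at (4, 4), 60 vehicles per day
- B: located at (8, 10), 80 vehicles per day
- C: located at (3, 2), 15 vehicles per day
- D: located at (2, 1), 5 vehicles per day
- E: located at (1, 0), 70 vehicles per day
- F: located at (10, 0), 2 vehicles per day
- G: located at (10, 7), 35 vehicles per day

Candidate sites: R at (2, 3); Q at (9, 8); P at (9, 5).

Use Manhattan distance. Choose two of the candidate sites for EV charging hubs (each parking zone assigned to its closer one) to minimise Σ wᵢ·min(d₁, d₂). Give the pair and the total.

Evaluate every pair (each demand assigned to the nearer of the two):
  {R, Q}: total = 828
  {R, P}: total = 1097
  {Q, P}: total = 1782
Best pair: {R, Q} with total 828.

{R, Q}, total 828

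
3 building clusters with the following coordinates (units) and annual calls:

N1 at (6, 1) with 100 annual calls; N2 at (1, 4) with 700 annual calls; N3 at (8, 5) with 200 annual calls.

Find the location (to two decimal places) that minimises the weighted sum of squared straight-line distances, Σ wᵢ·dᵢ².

The minimiser of Σwᵢ‖p−pᵢ‖² is the weighted centroid p* = (Σwᵢpᵢ)/(Σwᵢ).
Σwᵢ = 1000.
Σwᵢxᵢ = 100·6 + 700·1 + 200·8 = 2900.
Σwᵢyᵢ = 100·1 + 700·4 + 200·5 = 3900.
x* = 2900/1000 = 2.90, y* = 3900/1000 = 3.90.

(2.90, 3.90)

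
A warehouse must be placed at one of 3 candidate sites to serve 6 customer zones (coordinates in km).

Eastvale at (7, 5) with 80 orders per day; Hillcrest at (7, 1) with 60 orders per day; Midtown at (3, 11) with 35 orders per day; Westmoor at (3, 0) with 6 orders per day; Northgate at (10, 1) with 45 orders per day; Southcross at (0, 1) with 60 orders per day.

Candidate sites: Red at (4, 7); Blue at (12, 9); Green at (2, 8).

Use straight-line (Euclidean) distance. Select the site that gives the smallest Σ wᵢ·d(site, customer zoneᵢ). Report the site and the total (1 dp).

Red, total 1692.2 km

Total weighted distance at each candidate:
  Red (4, 7): total = 1692.2
  Blue (12, 9): total = 2713.8
  Green (2, 8): total = 2056.8
Minimum is at Red with total 1692.2 km.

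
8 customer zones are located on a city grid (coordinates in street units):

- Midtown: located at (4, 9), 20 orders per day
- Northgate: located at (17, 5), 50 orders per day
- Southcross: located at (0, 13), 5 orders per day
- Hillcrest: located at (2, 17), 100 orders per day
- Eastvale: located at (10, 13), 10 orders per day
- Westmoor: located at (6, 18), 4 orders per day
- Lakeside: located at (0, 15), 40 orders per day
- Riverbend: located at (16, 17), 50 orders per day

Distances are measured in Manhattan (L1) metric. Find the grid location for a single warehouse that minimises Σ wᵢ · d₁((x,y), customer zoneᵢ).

Manhattan distance separates: Σwᵢ(|x−xᵢ|+|y−yᵢ|) = Σwᵢ|x−xᵢ| + Σwᵢ|y−yᵢ|, so x and y are optimised independently as 1-D weighted medians.
Total weight W = 279; half = 139.5.
x-coordinate, sorted with cumulative weight:
  x=0 (Southcross, w=5) cum 5
  x=0 (Lakeside, w=40) cum 45
  x=2 (Hillcrest, w=100) cum 145  ← median
  x=4 (Midtown, w=20) cum 165
  x=6 (Westmoor, w=4) cum 169
  x=10 (Eastvale, w=10) cum 179
  x=16 (Riverbend, w=50) cum 229
  x=17 (Northgate, w=50) cum 279
⇒ x* = 2
y-coordinate, sorted with cumulative weight:
  y=5 (Northgate, w=50) cum 50
  y=9 (Midtown, w=20) cum 70
  y=13 (Southcross, w=5) cum 75
  y=13 (Eastvale, w=10) cum 85
  y=15 (Lakeside, w=40) cum 125
  y=17 (Hillcrest, w=100) cum 225  ← median
  y=17 (Riverbend, w=50) cum 275
  y=18 (Westmoor, w=4) cum 279
⇒ y* = 17

(2, 17)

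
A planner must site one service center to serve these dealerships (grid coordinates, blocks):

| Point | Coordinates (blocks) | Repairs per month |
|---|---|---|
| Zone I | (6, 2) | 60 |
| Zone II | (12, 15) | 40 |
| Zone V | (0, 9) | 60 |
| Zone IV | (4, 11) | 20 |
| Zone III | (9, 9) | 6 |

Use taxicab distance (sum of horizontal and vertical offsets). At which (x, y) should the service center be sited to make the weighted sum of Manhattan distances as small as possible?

Manhattan distance separates: Σwᵢ(|x−xᵢ|+|y−yᵢ|) = Σwᵢ|x−xᵢ| + Σwᵢ|y−yᵢ|, so x and y are optimised independently as 1-D weighted medians.
Total weight W = 186; half = 93.
x-coordinate, sorted with cumulative weight:
  x=0 (Zone V, w=60) cum 60
  x=4 (Zone IV, w=20) cum 80
  x=6 (Zone I, w=60) cum 140  ← median
  x=9 (Zone III, w=6) cum 146
  x=12 (Zone II, w=40) cum 186
⇒ x* = 6
y-coordinate, sorted with cumulative weight:
  y=2 (Zone I, w=60) cum 60
  y=9 (Zone V, w=60) cum 120  ← median
  y=9 (Zone III, w=6) cum 126
  y=11 (Zone IV, w=20) cum 146
  y=15 (Zone II, w=40) cum 186
⇒ y* = 9

(6, 9)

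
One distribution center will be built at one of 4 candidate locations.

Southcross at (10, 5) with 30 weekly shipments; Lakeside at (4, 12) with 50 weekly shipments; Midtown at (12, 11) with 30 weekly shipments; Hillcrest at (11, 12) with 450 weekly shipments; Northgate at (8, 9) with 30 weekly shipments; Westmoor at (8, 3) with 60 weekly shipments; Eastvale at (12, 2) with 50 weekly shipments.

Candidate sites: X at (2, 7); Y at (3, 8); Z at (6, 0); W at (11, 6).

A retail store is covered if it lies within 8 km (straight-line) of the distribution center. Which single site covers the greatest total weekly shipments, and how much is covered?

W, covering 650

Coverage radius r = 8 km; a point is covered iff (Δx)²+(Δy)² ≤ 8² = 64.
  X (2, 7): covers {Lakeside, Northgate, Westmoor} → 140
  Y (3, 8): covers {Southcross, Lakeside, Northgate, Westmoor} → 170
  Z (6, 0): covers {Southcross, Westmoor, Eastvale} → 140
  W (11, 6): covers {Southcross, Midtown, Hillcrest, Northgate, Westmoor, Eastvale} → 650
Maximum coverage at W: 650 weekly shipments.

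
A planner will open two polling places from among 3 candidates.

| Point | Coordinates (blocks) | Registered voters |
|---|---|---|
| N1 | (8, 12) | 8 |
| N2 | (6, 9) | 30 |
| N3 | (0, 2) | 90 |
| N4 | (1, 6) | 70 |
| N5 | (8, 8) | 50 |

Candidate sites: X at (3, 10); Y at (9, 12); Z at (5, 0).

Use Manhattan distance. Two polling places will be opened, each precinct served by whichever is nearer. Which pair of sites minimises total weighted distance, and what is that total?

Evaluate every pair (each demand assigned to the nearer of the two):
  {X, Z}: total = 1576
  {Y, Z}: total = 1768
  {X, Y}: total = 1788
Best pair: {X, Z} with total 1576.

{X, Z}, total 1576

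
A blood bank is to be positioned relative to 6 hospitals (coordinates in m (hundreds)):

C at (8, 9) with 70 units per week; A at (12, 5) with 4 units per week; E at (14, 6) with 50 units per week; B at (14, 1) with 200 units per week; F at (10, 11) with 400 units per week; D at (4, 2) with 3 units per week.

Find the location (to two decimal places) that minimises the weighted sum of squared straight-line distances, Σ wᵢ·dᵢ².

The minimiser of Σwᵢ‖p−pᵢ‖² is the weighted centroid p* = (Σwᵢpᵢ)/(Σwᵢ).
Σwᵢ = 727.
Σwᵢxᵢ = 70·8 + 4·12 + 50·14 + 200·14 + 400·10 + 3·4 = 8120.
Σwᵢyᵢ = 70·9 + 4·5 + 50·6 + 200·1 + 400·11 + 3·2 = 5556.
x* = 8120/727 = 11.17, y* = 5556/727 = 7.64.

(11.17, 7.64)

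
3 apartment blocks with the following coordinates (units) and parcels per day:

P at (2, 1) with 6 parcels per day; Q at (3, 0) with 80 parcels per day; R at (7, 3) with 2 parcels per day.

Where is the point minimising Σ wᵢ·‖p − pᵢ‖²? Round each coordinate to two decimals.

The minimiser of Σwᵢ‖p−pᵢ‖² is the weighted centroid p* = (Σwᵢpᵢ)/(Σwᵢ).
Σwᵢ = 88.
Σwᵢxᵢ = 6·2 + 80·3 + 2·7 = 266.
Σwᵢyᵢ = 6·1 + 80·0 + 2·3 = 12.
x* = 266/88 = 3.02, y* = 12/88 = 0.14.

(3.02, 0.14)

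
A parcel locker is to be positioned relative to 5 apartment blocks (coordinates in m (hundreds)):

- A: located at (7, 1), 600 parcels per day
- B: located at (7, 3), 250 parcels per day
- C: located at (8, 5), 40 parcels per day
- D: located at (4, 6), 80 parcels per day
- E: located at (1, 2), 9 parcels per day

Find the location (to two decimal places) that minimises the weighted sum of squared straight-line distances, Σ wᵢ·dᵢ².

The minimiser of Σwᵢ‖p−pᵢ‖² is the weighted centroid p* = (Σwᵢpᵢ)/(Σwᵢ).
Σwᵢ = 979.
Σwᵢxᵢ = 600·7 + 250·7 + 40·8 + 80·4 + 9·1 = 6599.
Σwᵢyᵢ = 600·1 + 250·3 + 40·5 + 80·6 + 9·2 = 2048.
x* = 6599/979 = 6.74, y* = 2048/979 = 2.09.

(6.74, 2.09)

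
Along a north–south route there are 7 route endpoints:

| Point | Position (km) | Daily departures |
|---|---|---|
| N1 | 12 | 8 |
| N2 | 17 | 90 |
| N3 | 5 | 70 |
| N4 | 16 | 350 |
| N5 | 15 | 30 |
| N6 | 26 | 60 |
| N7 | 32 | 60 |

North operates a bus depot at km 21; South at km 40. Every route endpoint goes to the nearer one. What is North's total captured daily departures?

The indifferent point is the midpoint (21+40)/2 = 30.5; route endpoints left of it (closer to North at 21) go to North, those right go to South.
  N3 at 5 (w=70) → North
  N1 at 12 (w=8) → North
  N5 at 15 (w=30) → North
  N4 at 16 (w=350) → North
  N2 at 17 (w=90) → North
  N6 at 26 (w=60) → North
  N7 at 32 (w=60) → South
North captures 608; South captures 60.

608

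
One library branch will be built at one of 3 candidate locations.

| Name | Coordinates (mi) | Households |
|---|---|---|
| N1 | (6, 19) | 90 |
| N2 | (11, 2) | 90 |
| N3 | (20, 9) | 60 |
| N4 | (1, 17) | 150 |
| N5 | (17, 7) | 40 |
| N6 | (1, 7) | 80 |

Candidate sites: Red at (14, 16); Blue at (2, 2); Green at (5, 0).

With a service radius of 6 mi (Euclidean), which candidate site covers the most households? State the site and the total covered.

Blue, covering 80

Coverage radius r = 6 mi; a point is covered iff (Δx)²+(Δy)² ≤ 6² = 36.
  Red (14, 16): covers {none} → 0
  Blue (2, 2): covers {N6} → 80
  Green (5, 0): covers {none} → 0
Maximum coverage at Blue: 80 households.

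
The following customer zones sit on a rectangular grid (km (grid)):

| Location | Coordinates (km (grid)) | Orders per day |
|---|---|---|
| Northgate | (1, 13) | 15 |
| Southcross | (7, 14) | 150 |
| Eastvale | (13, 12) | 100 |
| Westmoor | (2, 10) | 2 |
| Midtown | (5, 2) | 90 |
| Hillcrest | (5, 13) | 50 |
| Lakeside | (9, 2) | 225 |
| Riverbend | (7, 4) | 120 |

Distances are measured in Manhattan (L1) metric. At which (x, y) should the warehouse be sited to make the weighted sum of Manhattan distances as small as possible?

Manhattan distance separates: Σwᵢ(|x−xᵢ|+|y−yᵢ|) = Σwᵢ|x−xᵢ| + Σwᵢ|y−yᵢ|, so x and y are optimised independently as 1-D weighted medians.
Total weight W = 752; half = 376.
x-coordinate, sorted with cumulative weight:
  x=1 (Northgate, w=15) cum 15
  x=2 (Westmoor, w=2) cum 17
  x=5 (Midtown, w=90) cum 107
  x=5 (Hillcrest, w=50) cum 157
  x=7 (Southcross, w=150) cum 307
  x=7 (Riverbend, w=120) cum 427  ← median
  x=9 (Lakeside, w=225) cum 652
  x=13 (Eastvale, w=100) cum 752
⇒ x* = 7
y-coordinate, sorted with cumulative weight:
  y=2 (Midtown, w=90) cum 90
  y=2 (Lakeside, w=225) cum 315
  y=4 (Riverbend, w=120) cum 435  ← median
  y=10 (Westmoor, w=2) cum 437
  y=12 (Eastvale, w=100) cum 537
  y=13 (Northgate, w=15) cum 552
  y=13 (Hillcrest, w=50) cum 602
  y=14 (Southcross, w=150) cum 752
⇒ y* = 4

(7, 4)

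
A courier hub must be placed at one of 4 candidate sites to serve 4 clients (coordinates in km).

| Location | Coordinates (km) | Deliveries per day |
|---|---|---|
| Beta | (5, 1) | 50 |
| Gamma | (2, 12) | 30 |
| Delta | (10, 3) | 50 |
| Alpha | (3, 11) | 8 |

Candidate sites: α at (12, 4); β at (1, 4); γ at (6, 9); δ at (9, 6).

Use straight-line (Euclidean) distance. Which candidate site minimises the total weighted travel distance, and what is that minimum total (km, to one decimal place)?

δ, total 817.3 km

Total weighted distance at each candidate:
  α (12, 4): total = 968.0
  β (1, 4): total = 1002.9
  γ (6, 9): total = 942.5
  δ (9, 6): total = 817.3
Minimum is at δ with total 817.3 km.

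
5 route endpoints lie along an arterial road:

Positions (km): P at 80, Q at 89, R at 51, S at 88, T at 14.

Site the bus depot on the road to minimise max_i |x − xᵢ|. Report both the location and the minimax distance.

The 1-center on a line is the midpoint of the two extreme points: leftmost at 14, rightmost at 89.
Optimal location = (14 + 89)/2 = 51.5; maximum distance = (89 − 14)/2 = 37.5.

location 51.5, max distance 37.5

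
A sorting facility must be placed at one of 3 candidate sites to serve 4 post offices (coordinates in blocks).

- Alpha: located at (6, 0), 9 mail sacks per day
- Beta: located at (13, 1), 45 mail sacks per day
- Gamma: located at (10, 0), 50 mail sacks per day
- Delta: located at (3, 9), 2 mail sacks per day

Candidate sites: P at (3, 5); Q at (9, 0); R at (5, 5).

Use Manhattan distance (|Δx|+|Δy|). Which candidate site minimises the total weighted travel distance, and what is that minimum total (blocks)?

Total weighted distance at each candidate:
  P (3, 5): total = 1310
  Q (9, 0): total = 332
  R (5, 5): total = 1106
Minimum is at Q with total 332 blocks.

Q, total 332 blocks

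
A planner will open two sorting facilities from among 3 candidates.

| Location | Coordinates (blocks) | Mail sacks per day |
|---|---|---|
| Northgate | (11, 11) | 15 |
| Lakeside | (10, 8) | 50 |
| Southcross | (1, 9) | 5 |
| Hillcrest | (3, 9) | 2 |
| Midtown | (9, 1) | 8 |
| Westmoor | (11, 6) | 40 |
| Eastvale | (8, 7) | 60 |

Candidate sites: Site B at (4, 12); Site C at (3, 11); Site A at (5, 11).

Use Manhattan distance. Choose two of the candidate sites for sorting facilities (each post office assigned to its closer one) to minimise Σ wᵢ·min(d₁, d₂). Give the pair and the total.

{Site C, Site A}, total 1486

Evaluate every pair (each demand assigned to the nearer of the two):
  {Site C, Site A}: total = 1486
  {Site B, Site A}: total = 1500
  {Site B, Site C}: total = 1832
Best pair: {Site C, Site A} with total 1486.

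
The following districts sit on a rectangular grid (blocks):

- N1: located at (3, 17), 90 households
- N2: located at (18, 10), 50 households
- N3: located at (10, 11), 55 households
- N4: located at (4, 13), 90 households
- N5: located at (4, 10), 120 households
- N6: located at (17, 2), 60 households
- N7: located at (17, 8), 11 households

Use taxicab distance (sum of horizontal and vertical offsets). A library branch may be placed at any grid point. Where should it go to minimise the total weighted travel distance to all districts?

Manhattan distance separates: Σwᵢ(|x−xᵢ|+|y−yᵢ|) = Σwᵢ|x−xᵢ| + Σwᵢ|y−yᵢ|, so x and y are optimised independently as 1-D weighted medians.
Total weight W = 476; half = 238.
x-coordinate, sorted with cumulative weight:
  x=3 (N1, w=90) cum 90
  x=4 (N4, w=90) cum 180
  x=4 (N5, w=120) cum 300  ← median
  x=10 (N3, w=55) cum 355
  x=17 (N6, w=60) cum 415
  x=17 (N7, w=11) cum 426
  x=18 (N2, w=50) cum 476
⇒ x* = 4
y-coordinate, sorted with cumulative weight:
  y=2 (N6, w=60) cum 60
  y=8 (N7, w=11) cum 71
  y=10 (N2, w=50) cum 121
  y=10 (N5, w=120) cum 241  ← median
  y=11 (N3, w=55) cum 296
  y=13 (N4, w=90) cum 386
  y=17 (N1, w=90) cum 476
⇒ y* = 10

(4, 10)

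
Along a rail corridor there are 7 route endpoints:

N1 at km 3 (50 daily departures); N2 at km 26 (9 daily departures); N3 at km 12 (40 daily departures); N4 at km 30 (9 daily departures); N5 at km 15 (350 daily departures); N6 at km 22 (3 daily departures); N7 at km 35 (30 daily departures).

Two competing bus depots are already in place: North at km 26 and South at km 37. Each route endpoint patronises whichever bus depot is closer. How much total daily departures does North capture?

The indifferent point is the midpoint (26+37)/2 = 31.5; route endpoints left of it (closer to North at 26) go to North, those right go to South.
  N1 at 3 (w=50) → North
  N3 at 12 (w=40) → North
  N5 at 15 (w=350) → North
  N6 at 22 (w=3) → North
  N2 at 26 (w=9) → North
  N4 at 30 (w=9) → North
  N7 at 35 (w=30) → South
North captures 461; South captures 30.

461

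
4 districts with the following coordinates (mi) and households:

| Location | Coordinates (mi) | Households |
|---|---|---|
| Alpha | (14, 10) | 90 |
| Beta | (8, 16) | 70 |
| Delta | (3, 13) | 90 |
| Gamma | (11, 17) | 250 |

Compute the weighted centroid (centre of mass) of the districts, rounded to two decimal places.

The minimiser of Σwᵢ‖p−pᵢ‖² is the weighted centroid p* = (Σwᵢpᵢ)/(Σwᵢ).
Σwᵢ = 500.
Σwᵢxᵢ = 90·14 + 70·8 + 90·3 + 250·11 = 4840.
Σwᵢyᵢ = 90·10 + 70·16 + 90·13 + 250·17 = 7440.
x* = 4840/500 = 9.68, y* = 7440/500 = 14.88.

(9.68, 14.88)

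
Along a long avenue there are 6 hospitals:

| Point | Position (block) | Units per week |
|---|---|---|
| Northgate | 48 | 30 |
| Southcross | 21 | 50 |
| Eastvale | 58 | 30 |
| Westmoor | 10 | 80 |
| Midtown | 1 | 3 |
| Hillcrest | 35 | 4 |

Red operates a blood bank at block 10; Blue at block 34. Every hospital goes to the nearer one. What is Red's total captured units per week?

133

The indifferent point is the midpoint (10+34)/2 = 22; hospitals left of it (closer to Red at 10) go to Red, those right go to Blue.
  Midtown at 1 (w=3) → Red
  Westmoor at 10 (w=80) → Red
  Southcross at 21 (w=50) → Red
  Hillcrest at 35 (w=4) → Blue
  Northgate at 48 (w=30) → Blue
  Eastvale at 58 (w=30) → Blue
Red captures 133; Blue captures 64.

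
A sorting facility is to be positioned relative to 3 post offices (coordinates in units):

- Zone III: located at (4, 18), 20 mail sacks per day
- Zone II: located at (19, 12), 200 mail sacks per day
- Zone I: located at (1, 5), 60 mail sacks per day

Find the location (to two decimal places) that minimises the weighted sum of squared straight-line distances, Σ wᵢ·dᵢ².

The minimiser of Σwᵢ‖p−pᵢ‖² is the weighted centroid p* = (Σwᵢpᵢ)/(Σwᵢ).
Σwᵢ = 280.
Σwᵢxᵢ = 20·4 + 200·19 + 60·1 = 3940.
Σwᵢyᵢ = 20·18 + 200·12 + 60·5 = 3060.
x* = 3940/280 = 14.07, y* = 3060/280 = 10.93.

(14.07, 10.93)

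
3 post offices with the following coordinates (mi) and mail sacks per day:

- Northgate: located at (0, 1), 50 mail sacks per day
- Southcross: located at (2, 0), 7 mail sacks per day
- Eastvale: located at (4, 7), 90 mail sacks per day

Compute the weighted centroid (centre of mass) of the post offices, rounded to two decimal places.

(2.54, 4.63)

The minimiser of Σwᵢ‖p−pᵢ‖² is the weighted centroid p* = (Σwᵢpᵢ)/(Σwᵢ).
Σwᵢ = 147.
Σwᵢxᵢ = 50·0 + 7·2 + 90·4 = 374.
Σwᵢyᵢ = 50·1 + 7·0 + 90·7 = 680.
x* = 374/147 = 2.54, y* = 680/147 = 4.63.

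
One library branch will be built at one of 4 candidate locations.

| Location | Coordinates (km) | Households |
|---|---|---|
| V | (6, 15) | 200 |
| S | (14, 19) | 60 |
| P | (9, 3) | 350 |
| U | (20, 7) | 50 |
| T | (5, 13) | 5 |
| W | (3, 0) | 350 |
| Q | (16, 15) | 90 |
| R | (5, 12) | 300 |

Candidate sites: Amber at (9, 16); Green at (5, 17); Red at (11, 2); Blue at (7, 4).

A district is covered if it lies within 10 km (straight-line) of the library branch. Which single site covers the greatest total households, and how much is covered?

Coverage radius r = 10 km; a point is covered iff (Δx)²+(Δy)² ≤ 10² = 100.
  Amber (9, 16): covers {V, S, T, Q, R} → 655
  Green (5, 17): covers {V, S, T, R} → 565
  Red (11, 2): covers {P, W} → 700
  Blue (7, 4): covers {P, T, W, R} → 1005
Maximum coverage at Blue: 1005 households.

Blue, covering 1005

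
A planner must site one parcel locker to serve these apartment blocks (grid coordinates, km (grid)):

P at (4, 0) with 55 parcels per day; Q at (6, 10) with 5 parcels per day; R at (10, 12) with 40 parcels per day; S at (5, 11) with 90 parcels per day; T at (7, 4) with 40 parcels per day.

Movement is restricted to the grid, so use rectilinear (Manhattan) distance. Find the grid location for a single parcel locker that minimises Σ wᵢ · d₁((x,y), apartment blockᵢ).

(5, 11)

Manhattan distance separates: Σwᵢ(|x−xᵢ|+|y−yᵢ|) = Σwᵢ|x−xᵢ| + Σwᵢ|y−yᵢ|, so x and y are optimised independently as 1-D weighted medians.
Total weight W = 230; half = 115.
x-coordinate, sorted with cumulative weight:
  x=4 (P, w=55) cum 55
  x=5 (S, w=90) cum 145  ← median
  x=6 (Q, w=5) cum 150
  x=7 (T, w=40) cum 190
  x=10 (R, w=40) cum 230
⇒ x* = 5
y-coordinate, sorted with cumulative weight:
  y=0 (P, w=55) cum 55
  y=4 (T, w=40) cum 95
  y=10 (Q, w=5) cum 100
  y=11 (S, w=90) cum 190  ← median
  y=12 (R, w=40) cum 230
⇒ y* = 11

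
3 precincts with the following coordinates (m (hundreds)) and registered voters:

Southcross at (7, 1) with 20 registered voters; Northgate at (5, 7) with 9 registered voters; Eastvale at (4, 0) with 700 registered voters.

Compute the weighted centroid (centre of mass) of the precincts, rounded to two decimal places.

The minimiser of Σwᵢ‖p−pᵢ‖² is the weighted centroid p* = (Σwᵢpᵢ)/(Σwᵢ).
Σwᵢ = 729.
Σwᵢxᵢ = 20·7 + 9·5 + 700·4 = 2985.
Σwᵢyᵢ = 20·1 + 9·7 + 700·0 = 83.
x* = 2985/729 = 4.09, y* = 83/729 = 0.11.

(4.09, 0.11)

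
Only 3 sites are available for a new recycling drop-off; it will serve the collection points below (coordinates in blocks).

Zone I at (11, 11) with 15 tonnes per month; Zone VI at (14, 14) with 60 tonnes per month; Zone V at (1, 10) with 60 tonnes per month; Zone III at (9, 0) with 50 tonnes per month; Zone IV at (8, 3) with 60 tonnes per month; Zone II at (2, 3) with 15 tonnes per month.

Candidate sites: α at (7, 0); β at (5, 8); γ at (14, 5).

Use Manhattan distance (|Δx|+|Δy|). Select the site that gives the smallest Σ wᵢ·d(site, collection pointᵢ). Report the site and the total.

Total weighted distance at each candidate:
  α (7, 0): total = 2905
  β (5, 8): total = 2595
  γ (14, 5): total = 2945
Minimum is at β with total 2595 blocks.

β, total 2595 blocks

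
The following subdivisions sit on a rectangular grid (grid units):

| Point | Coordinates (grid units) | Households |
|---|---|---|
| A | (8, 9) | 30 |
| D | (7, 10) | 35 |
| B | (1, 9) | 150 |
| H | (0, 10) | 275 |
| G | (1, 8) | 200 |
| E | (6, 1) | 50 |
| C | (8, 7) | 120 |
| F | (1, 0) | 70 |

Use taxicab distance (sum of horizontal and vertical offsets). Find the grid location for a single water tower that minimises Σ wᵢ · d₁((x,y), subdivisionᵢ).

(1, 9)

Manhattan distance separates: Σwᵢ(|x−xᵢ|+|y−yᵢ|) = Σwᵢ|x−xᵢ| + Σwᵢ|y−yᵢ|, so x and y are optimised independently as 1-D weighted medians.
Total weight W = 930; half = 465.
x-coordinate, sorted with cumulative weight:
  x=0 (H, w=275) cum 275
  x=1 (B, w=150) cum 425
  x=1 (G, w=200) cum 625  ← median
  x=1 (F, w=70) cum 695
  x=6 (E, w=50) cum 745
  x=7 (D, w=35) cum 780
  x=8 (A, w=30) cum 810
  x=8 (C, w=120) cum 930
⇒ x* = 1
y-coordinate, sorted with cumulative weight:
  y=0 (F, w=70) cum 70
  y=1 (E, w=50) cum 120
  y=7 (C, w=120) cum 240
  y=8 (G, w=200) cum 440
  y=9 (A, w=30) cum 470  ← median
  y=9 (B, w=150) cum 620
  y=10 (D, w=35) cum 655
  y=10 (H, w=275) cum 930
⇒ y* = 9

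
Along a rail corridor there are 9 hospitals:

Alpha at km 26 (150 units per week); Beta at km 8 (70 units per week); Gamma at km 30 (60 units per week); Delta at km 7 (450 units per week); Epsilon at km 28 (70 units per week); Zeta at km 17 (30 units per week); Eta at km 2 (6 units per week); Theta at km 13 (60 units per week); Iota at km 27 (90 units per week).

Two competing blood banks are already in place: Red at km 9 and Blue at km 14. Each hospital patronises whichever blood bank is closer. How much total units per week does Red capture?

The indifferent point is the midpoint (9+14)/2 = 11.5; hospitals left of it (closer to Red at 9) go to Red, those right go to Blue.
  Eta at 2 (w=6) → Red
  Delta at 7 (w=450) → Red
  Beta at 8 (w=70) → Red
  Theta at 13 (w=60) → Blue
  Zeta at 17 (w=30) → Blue
  Alpha at 26 (w=150) → Blue
  Iota at 27 (w=90) → Blue
  Epsilon at 28 (w=70) → Blue
  Gamma at 30 (w=60) → Blue
Red captures 526; Blue captures 460.

526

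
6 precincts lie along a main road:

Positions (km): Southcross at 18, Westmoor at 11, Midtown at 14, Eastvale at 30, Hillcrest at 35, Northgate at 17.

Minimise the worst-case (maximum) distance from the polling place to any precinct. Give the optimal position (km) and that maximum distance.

location 23, max distance 12

The 1-center on a line is the midpoint of the two extreme points: leftmost at 11, rightmost at 35.
Optimal location = (11 + 35)/2 = 23; maximum distance = (35 − 11)/2 = 12.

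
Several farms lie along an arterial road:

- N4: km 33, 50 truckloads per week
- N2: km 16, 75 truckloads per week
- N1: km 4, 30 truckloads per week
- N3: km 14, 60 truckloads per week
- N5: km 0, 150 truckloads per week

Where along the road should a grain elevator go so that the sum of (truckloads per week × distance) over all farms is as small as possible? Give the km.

x = 14

For a sum of weighted absolute distances on a line, the optimum is the weighted median (not the mean). Total weight W = 365; half-weight = 182.5.
Sort by position and accumulate weight:
  km 0 (N5, w=150) → cum 150
  km 4 (N1, w=30) → cum 180
  km 14 (N3, w=60) → cum 240  ≥ 182.5 → median here
  km 16 (N2, w=75) → cum 315
  km 33 (N4, w=50) → cum 365
Optimal location: km 14.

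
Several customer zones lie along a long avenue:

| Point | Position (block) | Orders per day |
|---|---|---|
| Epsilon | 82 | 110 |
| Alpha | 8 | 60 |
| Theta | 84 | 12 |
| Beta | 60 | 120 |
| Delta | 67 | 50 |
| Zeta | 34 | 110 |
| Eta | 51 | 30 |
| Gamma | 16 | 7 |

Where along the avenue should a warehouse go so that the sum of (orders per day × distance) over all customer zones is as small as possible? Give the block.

For a sum of weighted absolute distances on a line, the optimum is the weighted median (not the mean). Total weight W = 499; half-weight = 249.5.
Sort by position and accumulate weight:
  block 8 (Alpha, w=60) → cum 60
  block 16 (Gamma, w=7) → cum 67
  block 34 (Zeta, w=110) → cum 177
  block 51 (Eta, w=30) → cum 207
  block 60 (Beta, w=120) → cum 327  ≥ 249.5 → median here
  block 67 (Delta, w=50) → cum 377
  block 82 (Epsilon, w=110) → cum 487
  block 84 (Theta, w=12) → cum 499
Optimal location: block 60.

x = 60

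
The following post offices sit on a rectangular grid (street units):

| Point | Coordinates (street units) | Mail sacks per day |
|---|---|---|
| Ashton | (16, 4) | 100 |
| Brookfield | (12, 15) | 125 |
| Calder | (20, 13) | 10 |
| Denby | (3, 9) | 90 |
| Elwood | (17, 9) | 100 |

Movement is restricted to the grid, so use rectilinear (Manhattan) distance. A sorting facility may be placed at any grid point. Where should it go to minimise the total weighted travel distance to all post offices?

Manhattan distance separates: Σwᵢ(|x−xᵢ|+|y−yᵢ|) = Σwᵢ|x−xᵢ| + Σwᵢ|y−yᵢ|, so x and y are optimised independently as 1-D weighted medians.
Total weight W = 425; half = 212.5.
x-coordinate, sorted with cumulative weight:
  x=3 (Denby, w=90) cum 90
  x=12 (Brookfield, w=125) cum 215  ← median
  x=16 (Ashton, w=100) cum 315
  x=17 (Elwood, w=100) cum 415
  x=20 (Calder, w=10) cum 425
⇒ x* = 12
y-coordinate, sorted with cumulative weight:
  y=4 (Ashton, w=100) cum 100
  y=9 (Denby, w=90) cum 190
  y=9 (Elwood, w=100) cum 290  ← median
  y=13 (Calder, w=10) cum 300
  y=15 (Brookfield, w=125) cum 425
⇒ y* = 9

(12, 9)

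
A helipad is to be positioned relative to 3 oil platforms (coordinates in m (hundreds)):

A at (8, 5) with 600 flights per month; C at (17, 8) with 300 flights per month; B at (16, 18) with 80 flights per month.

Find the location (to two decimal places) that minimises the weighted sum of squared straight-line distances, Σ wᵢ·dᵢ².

(11.41, 6.98)

The minimiser of Σwᵢ‖p−pᵢ‖² is the weighted centroid p* = (Σwᵢpᵢ)/(Σwᵢ).
Σwᵢ = 980.
Σwᵢxᵢ = 600·8 + 300·17 + 80·16 = 11180.
Σwᵢyᵢ = 600·5 + 300·8 + 80·18 = 6840.
x* = 11180/980 = 11.41, y* = 6840/980 = 6.98.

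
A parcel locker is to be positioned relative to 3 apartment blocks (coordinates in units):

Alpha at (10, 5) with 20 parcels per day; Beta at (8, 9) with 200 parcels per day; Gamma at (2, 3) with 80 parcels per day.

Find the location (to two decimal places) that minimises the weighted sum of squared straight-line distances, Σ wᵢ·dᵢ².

(6.53, 7.13)

The minimiser of Σwᵢ‖p−pᵢ‖² is the weighted centroid p* = (Σwᵢpᵢ)/(Σwᵢ).
Σwᵢ = 300.
Σwᵢxᵢ = 20·10 + 200·8 + 80·2 = 1960.
Σwᵢyᵢ = 20·5 + 200·9 + 80·3 = 2140.
x* = 1960/300 = 6.53, y* = 2140/300 = 7.13.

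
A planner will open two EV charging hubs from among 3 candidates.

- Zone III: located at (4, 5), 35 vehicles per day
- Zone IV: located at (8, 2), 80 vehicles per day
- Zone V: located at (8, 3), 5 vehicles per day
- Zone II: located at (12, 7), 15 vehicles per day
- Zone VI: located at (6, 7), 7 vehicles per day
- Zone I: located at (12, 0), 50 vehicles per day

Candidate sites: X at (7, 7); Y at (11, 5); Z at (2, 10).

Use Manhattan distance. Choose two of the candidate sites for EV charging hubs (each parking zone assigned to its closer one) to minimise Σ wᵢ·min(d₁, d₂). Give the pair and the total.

{X, Y}, total 1032

Evaluate every pair (each demand assigned to the nearer of the two):
  {X, Y}: total = 1032
  {Y, Z}: total = 1144
  {X, Z}: total = 1362
Best pair: {X, Y} with total 1032.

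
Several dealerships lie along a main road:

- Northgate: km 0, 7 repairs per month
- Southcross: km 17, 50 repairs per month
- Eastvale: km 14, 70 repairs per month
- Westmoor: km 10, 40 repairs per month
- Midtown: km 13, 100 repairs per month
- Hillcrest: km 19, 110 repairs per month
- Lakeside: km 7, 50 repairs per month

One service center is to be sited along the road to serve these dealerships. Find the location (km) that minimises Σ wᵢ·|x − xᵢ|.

x = 14

For a sum of weighted absolute distances on a line, the optimum is the weighted median (not the mean). Total weight W = 427; half-weight = 213.5.
Sort by position and accumulate weight:
  km 0 (Northgate, w=7) → cum 7
  km 7 (Lakeside, w=50) → cum 57
  km 10 (Westmoor, w=40) → cum 97
  km 13 (Midtown, w=100) → cum 197
  km 14 (Eastvale, w=70) → cum 267  ≥ 213.5 → median here
  km 17 (Southcross, w=50) → cum 317
  km 19 (Hillcrest, w=110) → cum 427
Optimal location: km 14.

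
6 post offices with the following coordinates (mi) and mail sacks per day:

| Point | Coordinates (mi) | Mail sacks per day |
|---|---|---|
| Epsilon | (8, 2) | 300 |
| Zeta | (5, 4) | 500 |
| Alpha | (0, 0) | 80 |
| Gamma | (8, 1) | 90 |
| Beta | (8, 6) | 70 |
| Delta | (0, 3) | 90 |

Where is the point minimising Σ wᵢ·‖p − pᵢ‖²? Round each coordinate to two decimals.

(5.47, 2.99)

The minimiser of Σwᵢ‖p−pᵢ‖² is the weighted centroid p* = (Σwᵢpᵢ)/(Σwᵢ).
Σwᵢ = 1130.
Σwᵢxᵢ = 300·8 + 500·5 + 80·0 + 90·8 + 70·8 + 90·0 = 6180.
Σwᵢyᵢ = 300·2 + 500·4 + 80·0 + 90·1 + 70·6 + 90·3 = 3380.
x* = 6180/1130 = 5.47, y* = 3380/1130 = 2.99.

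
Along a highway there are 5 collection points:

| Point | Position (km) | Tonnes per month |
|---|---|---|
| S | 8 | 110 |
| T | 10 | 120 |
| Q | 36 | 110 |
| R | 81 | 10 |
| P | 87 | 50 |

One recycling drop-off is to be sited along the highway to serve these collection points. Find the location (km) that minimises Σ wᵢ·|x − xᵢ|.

x = 10

For a sum of weighted absolute distances on a line, the optimum is the weighted median (not the mean). Total weight W = 400; half-weight = 200.
Sort by position and accumulate weight:
  km 8 (S, w=110) → cum 110
  km 10 (T, w=120) → cum 230  ≥ 200 → median here
  km 36 (Q, w=110) → cum 340
  km 81 (R, w=10) → cum 350
  km 87 (P, w=50) → cum 400
Optimal location: km 10.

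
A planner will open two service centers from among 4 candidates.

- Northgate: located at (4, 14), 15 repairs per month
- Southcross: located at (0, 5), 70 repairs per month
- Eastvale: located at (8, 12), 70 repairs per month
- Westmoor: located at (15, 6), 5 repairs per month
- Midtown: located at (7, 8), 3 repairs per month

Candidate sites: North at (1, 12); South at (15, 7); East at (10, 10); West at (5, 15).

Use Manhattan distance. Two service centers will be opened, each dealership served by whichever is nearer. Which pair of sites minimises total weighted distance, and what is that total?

Evaluate every pair (each demand assigned to the nearer of the two):
  {North, East}: total = 975
  {North, West}: total = 1132
  {North, South}: total = 1157
  {East, West}: total = 1420
  {South, East}: total = 1500
  {South, West}: total = 1532
Best pair: {North, East} with total 975.

{North, East}, total 975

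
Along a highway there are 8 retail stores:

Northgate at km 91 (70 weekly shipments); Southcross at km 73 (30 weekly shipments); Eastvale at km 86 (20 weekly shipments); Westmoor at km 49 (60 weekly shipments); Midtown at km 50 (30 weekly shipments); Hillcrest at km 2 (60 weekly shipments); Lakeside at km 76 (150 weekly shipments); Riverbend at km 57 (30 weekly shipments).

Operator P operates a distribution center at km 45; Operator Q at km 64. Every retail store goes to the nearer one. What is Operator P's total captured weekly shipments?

The indifferent point is the midpoint (45+64)/2 = 54.5; retail stores left of it (closer to Operator P at 45) go to Operator P, those right go to Operator Q.
  Hillcrest at 2 (w=60) → Operator P
  Westmoor at 49 (w=60) → Operator P
  Midtown at 50 (w=30) → Operator P
  Riverbend at 57 (w=30) → Operator Q
  Southcross at 73 (w=30) → Operator Q
  Lakeside at 76 (w=150) → Operator Q
  Eastvale at 86 (w=20) → Operator Q
  Northgate at 91 (w=70) → Operator Q
Operator P captures 150; Operator Q captures 300.

150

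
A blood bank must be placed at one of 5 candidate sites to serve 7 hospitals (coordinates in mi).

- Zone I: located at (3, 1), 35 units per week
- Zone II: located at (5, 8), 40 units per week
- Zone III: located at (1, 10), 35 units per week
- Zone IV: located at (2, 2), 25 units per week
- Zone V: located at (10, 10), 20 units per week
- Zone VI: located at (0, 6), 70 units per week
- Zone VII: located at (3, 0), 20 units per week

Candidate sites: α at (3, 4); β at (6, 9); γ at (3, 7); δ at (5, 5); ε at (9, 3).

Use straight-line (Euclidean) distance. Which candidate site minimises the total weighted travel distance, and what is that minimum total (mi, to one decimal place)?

Total weighted distance at each candidate:
  α (3, 4): total = 1077.9
  β (6, 9): total = 1477.4
  γ (3, 7): total = 1066.8
  δ (5, 5): total = 1212.8
  ε (9, 3): total = 1966.0
Minimum is at γ with total 1066.8 mi.

γ, total 1066.8 mi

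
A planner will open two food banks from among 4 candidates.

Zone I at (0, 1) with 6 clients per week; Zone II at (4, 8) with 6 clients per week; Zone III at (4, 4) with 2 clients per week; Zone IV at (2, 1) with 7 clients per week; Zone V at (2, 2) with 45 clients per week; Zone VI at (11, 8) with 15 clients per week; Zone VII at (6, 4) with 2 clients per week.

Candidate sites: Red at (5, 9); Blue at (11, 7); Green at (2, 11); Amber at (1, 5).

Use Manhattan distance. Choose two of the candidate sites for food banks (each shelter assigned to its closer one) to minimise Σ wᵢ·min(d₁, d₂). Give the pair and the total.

{Blue, Amber}, total 316

Evaluate every pair (each demand assigned to the nearer of the two):
  {Blue, Amber}: total = 316
  {Red, Amber}: total = 382
  {Green, Amber}: total = 475
  {Blue, Green}: total = 626
  {Red, Blue}: total = 656
  {Red, Green}: total = 688
Best pair: {Blue, Amber} with total 316.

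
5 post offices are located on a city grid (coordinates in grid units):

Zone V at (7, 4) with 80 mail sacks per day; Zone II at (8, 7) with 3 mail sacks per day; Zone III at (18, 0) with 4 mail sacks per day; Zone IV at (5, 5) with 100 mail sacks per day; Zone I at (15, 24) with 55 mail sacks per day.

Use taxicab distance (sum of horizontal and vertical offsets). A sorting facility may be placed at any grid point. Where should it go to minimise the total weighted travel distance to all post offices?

Manhattan distance separates: Σwᵢ(|x−xᵢ|+|y−yᵢ|) = Σwᵢ|x−xᵢ| + Σwᵢ|y−yᵢ|, so x and y are optimised independently as 1-D weighted medians.
Total weight W = 242; half = 121.
x-coordinate, sorted with cumulative weight:
  x=5 (Zone IV, w=100) cum 100
  x=7 (Zone V, w=80) cum 180  ← median
  x=8 (Zone II, w=3) cum 183
  x=15 (Zone I, w=55) cum 238
  x=18 (Zone III, w=4) cum 242
⇒ x* = 7
y-coordinate, sorted with cumulative weight:
  y=0 (Zone III, w=4) cum 4
  y=4 (Zone V, w=80) cum 84
  y=5 (Zone IV, w=100) cum 184  ← median
  y=7 (Zone II, w=3) cum 187
  y=24 (Zone I, w=55) cum 242
⇒ y* = 5

(7, 5)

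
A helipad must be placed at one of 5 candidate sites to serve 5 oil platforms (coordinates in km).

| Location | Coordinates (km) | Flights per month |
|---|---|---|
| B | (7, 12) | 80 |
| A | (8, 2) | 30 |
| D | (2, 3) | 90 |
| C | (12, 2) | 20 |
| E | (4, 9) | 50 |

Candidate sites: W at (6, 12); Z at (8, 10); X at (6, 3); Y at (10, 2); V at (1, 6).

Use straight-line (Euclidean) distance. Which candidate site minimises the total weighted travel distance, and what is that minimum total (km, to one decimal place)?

X, total 1589.4 km

Total weighted distance at each candidate:
  W (6, 12): total = 1685.9
  Z (8, 10): total = 1633.7
  X (6, 3): total = 1589.4
  Y (10, 2): total = 2121.8
  V (1, 6): total = 1651.5
Minimum is at X with total 1589.4 km.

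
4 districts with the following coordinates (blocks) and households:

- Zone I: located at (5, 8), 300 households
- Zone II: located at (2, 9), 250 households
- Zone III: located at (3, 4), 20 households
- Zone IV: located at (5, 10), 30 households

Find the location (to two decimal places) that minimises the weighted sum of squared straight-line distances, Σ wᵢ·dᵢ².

(3.68, 8.38)

The minimiser of Σwᵢ‖p−pᵢ‖² is the weighted centroid p* = (Σwᵢpᵢ)/(Σwᵢ).
Σwᵢ = 600.
Σwᵢxᵢ = 300·5 + 250·2 + 20·3 + 30·5 = 2210.
Σwᵢyᵢ = 300·8 + 250·9 + 20·4 + 30·10 = 5030.
x* = 2210/600 = 3.68, y* = 5030/600 = 8.38.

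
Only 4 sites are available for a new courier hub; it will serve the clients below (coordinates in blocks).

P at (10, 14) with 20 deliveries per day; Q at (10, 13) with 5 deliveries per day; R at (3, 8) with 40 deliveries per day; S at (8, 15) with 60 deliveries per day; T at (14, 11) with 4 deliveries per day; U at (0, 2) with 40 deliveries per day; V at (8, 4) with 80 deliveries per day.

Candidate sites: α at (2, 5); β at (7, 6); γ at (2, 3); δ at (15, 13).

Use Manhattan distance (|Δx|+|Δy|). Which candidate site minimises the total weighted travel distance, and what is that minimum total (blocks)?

Total weighted distance at each candidate:
  α (2, 5): total = 2372
  β (7, 6): total = 1838
  γ (2, 3): total = 2550
  δ (15, 13): total = 3697
Minimum is at β with total 1838 blocks.

β, total 1838 blocks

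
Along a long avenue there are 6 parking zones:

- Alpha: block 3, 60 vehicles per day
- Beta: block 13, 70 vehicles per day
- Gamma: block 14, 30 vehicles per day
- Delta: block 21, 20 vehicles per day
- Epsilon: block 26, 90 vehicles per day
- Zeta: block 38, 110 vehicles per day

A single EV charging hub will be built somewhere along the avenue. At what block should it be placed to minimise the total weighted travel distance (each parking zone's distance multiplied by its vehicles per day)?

For a sum of weighted absolute distances on a line, the optimum is the weighted median (not the mean). Total weight W = 380; half-weight = 190.
Sort by position and accumulate weight:
  block 3 (Alpha, w=60) → cum 60
  block 13 (Beta, w=70) → cum 130
  block 14 (Gamma, w=30) → cum 160
  block 21 (Delta, w=20) → cum 180
  block 26 (Epsilon, w=90) → cum 270  ≥ 190 → median here
  block 38 (Zeta, w=110) → cum 380
Optimal location: block 26.

x = 26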